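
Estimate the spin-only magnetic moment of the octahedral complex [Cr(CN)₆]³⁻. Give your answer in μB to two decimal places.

Each CN⁻ contributes -1; 6 × (-1) = -6. With overall charge -3, Cr is in the +3 oxidation state.
Cr sits in group 6; removing 3 electrons leaves Cr³⁺ with 6 − 3 = 3 d electrons.
For octahedral d³ the high- and low-spin configurations coincide.
Configuration: t₂g³ eg⁰ → 3 unpaired electrons.
μ(spin-only) = √[3(3+2)] = √15 ≈ 3.87 μB.

3.87 μB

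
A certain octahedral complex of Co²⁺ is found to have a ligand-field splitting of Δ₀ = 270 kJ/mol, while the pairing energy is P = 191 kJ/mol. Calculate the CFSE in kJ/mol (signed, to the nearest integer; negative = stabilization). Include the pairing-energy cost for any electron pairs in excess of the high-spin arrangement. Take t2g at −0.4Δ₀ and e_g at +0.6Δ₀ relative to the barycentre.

-295

Group 9 minus oxidation state +2 gives a d⁷ configuration for Co²⁺.
With Δ₀ > P the complex is low-spin.
Configuration: t2g^6 e_g^1.
Orbital CFSE = -1.8Δ₀ = -1.8 × 270 = -486 kJ/mol.
Excess pairs vs high-spin: 3 − 2 = 1; pairing cost = +191 kJ/mol.
Net CFSE = -486 + 191 = -295 kJ/mol.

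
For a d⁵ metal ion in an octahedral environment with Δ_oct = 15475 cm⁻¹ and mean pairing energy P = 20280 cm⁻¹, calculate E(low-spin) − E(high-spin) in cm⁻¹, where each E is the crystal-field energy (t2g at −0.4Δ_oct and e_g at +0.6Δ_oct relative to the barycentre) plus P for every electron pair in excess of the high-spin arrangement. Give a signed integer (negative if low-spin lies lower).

In the high-spin limit (t2g^3 e_g^2) the orbital term is 0.0Δ_oct = 0 cm⁻¹, with no excess pairing.
Low-spin: t2g^5 e_g^0, orbital CFSE = -2.0Δ_oct = -30950 cm⁻¹; plus 2 excess pairs × P = +40560 cm⁻¹; total 9610 cm⁻¹.
Thus E(LS) − E(HS) = 9610 cm⁻¹.

9610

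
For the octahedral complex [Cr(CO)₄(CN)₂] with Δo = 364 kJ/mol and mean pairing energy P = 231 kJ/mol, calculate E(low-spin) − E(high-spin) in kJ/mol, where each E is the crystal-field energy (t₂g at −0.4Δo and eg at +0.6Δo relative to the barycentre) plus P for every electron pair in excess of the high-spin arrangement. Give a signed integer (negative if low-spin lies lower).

-133

Ligand charges: 4×(+0) from CO and 2×(-1) from CN⁻ sum to -2; with overall charge +0, Cr is +2.
Group 6 minus oxidation state +2 gives a d⁴ configuration for Cr²⁺.
High-spin d⁴ fills as t₂g³ eg¹ with CFSE 3(−0.4) + 1(+0.6) = -0.6Δo = -218 kJ/mol.
For low-spin the configuration is t₂g⁴ eg⁰: orbital energy -1.6 × 364 = -582 kJ/mol, and 1 additional pair relative to high-spin adds 231 kJ/mol, giving -351 kJ/mol.
Thus E(LS) − E(HS) = -133 kJ/mol.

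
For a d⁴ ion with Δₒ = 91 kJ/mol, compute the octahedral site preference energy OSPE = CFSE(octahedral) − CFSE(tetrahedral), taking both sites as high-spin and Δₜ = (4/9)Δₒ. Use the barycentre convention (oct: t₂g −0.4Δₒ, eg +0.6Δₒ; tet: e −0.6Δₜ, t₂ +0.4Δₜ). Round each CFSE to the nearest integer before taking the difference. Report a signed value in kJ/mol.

Octahedral high-spin t₂g³ eg¹: CFSE = -0.6 × 91 = -55 kJ/mol.
In a tetrahedral site the filling is e² t₂²: CFSE(tet) = -0.4Δₜ = -0.4 × (4/9)(91) = -16 kJ/mol.
OSPE = -55 − (-16) = -39 kJ/mol.

-39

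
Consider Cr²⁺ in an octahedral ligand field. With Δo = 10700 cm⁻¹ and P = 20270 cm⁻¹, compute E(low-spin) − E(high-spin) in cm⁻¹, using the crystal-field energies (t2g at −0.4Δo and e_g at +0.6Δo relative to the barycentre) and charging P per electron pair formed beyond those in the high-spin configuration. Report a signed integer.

9570

Cr²⁺: group 6, so d-count = 6 − 2 = 4.
High-spin d⁴ fills as t2g^3 e_g^1 with CFSE 3(−0.4) + 1(+0.6) = -0.6Δo = -6420 cm⁻¹.
Low-spin: t2g^4 e_g^0, orbital CFSE = -1.6Δo = -17120 cm⁻¹; plus 1 excess pair × P = +20270 cm⁻¹; total 3150 cm⁻¹.
E(LS) − E(HS) = 3150 − (-6420) = 9570 cm⁻¹.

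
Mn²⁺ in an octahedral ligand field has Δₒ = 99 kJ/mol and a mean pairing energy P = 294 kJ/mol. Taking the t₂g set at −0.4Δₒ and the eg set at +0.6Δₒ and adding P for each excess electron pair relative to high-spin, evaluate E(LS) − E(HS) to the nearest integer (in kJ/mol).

390

Mn is in group 7, so Mn²⁺ is d⁵ (7 − 2 = 5).
High-spin d⁵ fills as t₂g³ eg² with CFSE 3(−0.4) + 2(+0.6) = 0.0Δₒ = 0 kJ/mol.
For low-spin the configuration is t₂g⁵ eg⁰: orbital energy -2.0 × 99 = -198 kJ/mol, and 2 additional pairs relative to high-spin add 588 kJ/mol, giving 390 kJ/mol.
Thus E(LS) − E(HS) = 390 kJ/mol.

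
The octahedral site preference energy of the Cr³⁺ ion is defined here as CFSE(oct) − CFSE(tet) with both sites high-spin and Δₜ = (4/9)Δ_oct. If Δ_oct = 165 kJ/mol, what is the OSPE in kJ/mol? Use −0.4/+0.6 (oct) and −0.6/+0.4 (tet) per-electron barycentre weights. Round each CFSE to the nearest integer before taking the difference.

Cr is in group 6, so Cr³⁺ is d³ (6 − 3 = 3).
Octahedral (high-spin): t2g^3 e_g^0, CFSE = 3(−0.4) + 0(+0.6) = -1.2Δ_oct = -1.2 × 165 = -198 kJ/mol.
Tetrahedral: e^2 t2^1, CFSE = 2(−0.6) + 1(+0.4) = -0.8Δₜ = -0.8 × (4/9) × 165 = -59 kJ/mol.
Subtracting, OSPE = -198 − (-59) = -139 kJ/mol.

-139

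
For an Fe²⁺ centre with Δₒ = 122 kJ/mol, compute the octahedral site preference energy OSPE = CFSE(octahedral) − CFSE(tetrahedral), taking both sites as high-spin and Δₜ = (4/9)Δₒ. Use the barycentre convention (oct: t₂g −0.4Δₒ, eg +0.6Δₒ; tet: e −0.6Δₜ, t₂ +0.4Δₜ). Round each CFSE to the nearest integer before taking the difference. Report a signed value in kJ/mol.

-16

Fe²⁺: group 8, so d-count = 8 − 2 = 6.
Octahedral high-spin t₂g⁴ eg²: CFSE = -0.4 × 122 = -49 kJ/mol.
Tetrahedral: e³ t₂³, CFSE = 3(−0.6) + 3(+0.4) = -0.6Δₜ = -0.6 × (4/9) × 122 = -33 kJ/mol.
OSPE = CFSE(oct) − CFSE(tet) = -49 − (-33) = -16 kJ/mol.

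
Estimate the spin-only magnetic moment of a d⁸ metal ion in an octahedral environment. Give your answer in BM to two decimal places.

2.83 BM

Configuration: t₂g⁶ eg² → 2 unpaired electrons.
μ(spin-only) = √[2(2+2)] = √8 ≈ 2.83 BM.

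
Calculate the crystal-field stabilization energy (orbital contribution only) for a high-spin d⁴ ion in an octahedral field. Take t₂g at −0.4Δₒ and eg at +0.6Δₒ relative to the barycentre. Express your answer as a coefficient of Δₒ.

-0.6 Δₒ

Configuration: t₂g³ eg¹.
CFSE = 3(-0.4Δₒ) + 1(0.6Δₒ) = -1.2Δₒ + 0.6Δₒ = -0.6Δₒ.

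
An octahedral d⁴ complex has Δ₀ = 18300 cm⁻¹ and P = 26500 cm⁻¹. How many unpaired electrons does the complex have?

Δ₀ < P, so pairing is avoided: the ground state is high-spin.
That gives t2g^3 e_g^1.
Unpaired electrons: 4.

4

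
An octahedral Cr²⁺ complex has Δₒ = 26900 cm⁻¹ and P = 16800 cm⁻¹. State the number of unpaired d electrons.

2

Cr²⁺: group 6, so d-count = 6 − 2 = 4.
Here Δₒ > P (26900 > 16800), so the low-spin state is favoured.
Filling d⁴ accordingly: t2g^4 e_g^0.
Unpaired electrons: 2.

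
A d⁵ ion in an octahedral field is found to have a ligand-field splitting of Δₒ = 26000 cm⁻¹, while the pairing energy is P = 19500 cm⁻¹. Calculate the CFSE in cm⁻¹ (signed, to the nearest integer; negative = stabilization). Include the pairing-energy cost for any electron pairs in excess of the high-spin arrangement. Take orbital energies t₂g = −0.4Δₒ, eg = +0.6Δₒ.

-13000

With Δₒ > P the complex is low-spin.
That gives t₂g⁵ eg⁰.
Orbital CFSE = -2.0Δₒ = -2.0 × 26000 = -52000 cm⁻¹.
Excess pairs vs high-spin: 2 − 0 = 2; pairing cost = +39000 cm⁻¹.
Net CFSE = -52000 + 39000 = -13000 cm⁻¹.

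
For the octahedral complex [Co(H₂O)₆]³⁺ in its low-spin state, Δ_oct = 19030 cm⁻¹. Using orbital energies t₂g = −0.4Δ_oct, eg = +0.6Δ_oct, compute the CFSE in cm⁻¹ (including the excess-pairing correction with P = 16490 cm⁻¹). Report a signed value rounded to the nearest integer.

H₂O is neutral, so the +3 overall charge sits on Co: oxidation state +3.
Co is in group 9, so Co³⁺ is d⁶ (9 − 3 = 6).
Electron filling gives t₂g⁶ eg⁰.
Orbital CFSE = 6(-0.4) + 0(0.6) = -2.4Δ_oct = -2.4 × 19030 = -45672 cm⁻¹.
High-spin d⁶ would be t₂g⁴ eg² with 1 pair; low-spin has 3, so 2 excess pairs cost +2P = +32980 cm⁻¹.
Overall CFSE = -45672 + 32980 = -12692 cm⁻¹.

-12692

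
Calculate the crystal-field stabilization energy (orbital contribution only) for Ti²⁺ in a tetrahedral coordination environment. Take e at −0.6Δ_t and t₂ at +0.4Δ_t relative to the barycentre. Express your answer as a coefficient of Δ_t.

Ti²⁺: group 4, so d-count = 4 − 2 = 2.
With tetrahedral geometry the complex is necessarily high-spin.
Configuration: e² t₂⁰.
CFSE = 2(-0.6Δ_t) + 0(0.4Δ_t) = -1.2Δ_t + 0.0Δ_t = -1.2Δ_t.

-1.2 Δ_t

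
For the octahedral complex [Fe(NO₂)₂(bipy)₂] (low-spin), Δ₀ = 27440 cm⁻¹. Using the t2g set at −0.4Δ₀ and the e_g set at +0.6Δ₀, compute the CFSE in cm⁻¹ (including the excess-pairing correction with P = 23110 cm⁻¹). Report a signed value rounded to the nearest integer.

Ligand charges: 2×(-1) from NO₂⁻ and 2×(+0) from bipy sum to -2; with overall charge +0, Fe is +2.
Fe is in group 8, so Fe²⁺ is d⁶ (8 − 2 = 6).
The d⁶ electrons fill as t2g^6 e_g^0.
Orbital CFSE = 6(-0.4) + 0(0.6) = -2.4Δ₀ = -2.4 × 27440 = -65856 cm⁻¹.
Relative to high-spin t2g^4 e_g^2 (1 paired), the low-spin configuration has 2 additional pairs, contributing +2 × 23110 = +46220 cm⁻¹.
Net CFSE = -65856 + 46220 = -19636 cm⁻¹.

-19636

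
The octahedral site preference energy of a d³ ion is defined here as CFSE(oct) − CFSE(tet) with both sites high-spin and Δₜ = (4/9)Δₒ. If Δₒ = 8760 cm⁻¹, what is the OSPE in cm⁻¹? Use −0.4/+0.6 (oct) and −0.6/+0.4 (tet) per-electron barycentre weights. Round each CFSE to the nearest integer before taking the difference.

Octahedral (high-spin): t₂g³ eg⁰, CFSE = 3(−0.4) + 0(+0.6) = -1.2Δₒ = -1.2 × 8760 = -10512 cm⁻¹.
Tetrahedral: e² t₂¹, CFSE = 2(−0.6) + 1(+0.4) = -0.8Δₜ = -0.8 × (4/9) × 8760 = -3115 cm⁻¹.
OSPE = CFSE(oct) − CFSE(tet) = -10512 − (-3115) = -7397 cm⁻¹.

-7397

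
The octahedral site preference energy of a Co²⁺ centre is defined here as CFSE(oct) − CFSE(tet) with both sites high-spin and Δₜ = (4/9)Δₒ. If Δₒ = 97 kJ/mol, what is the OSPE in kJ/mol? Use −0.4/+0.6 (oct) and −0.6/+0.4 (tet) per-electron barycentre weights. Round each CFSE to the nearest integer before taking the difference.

Co sits in group 9; removing 2 electrons leaves Co²⁺ with 9 − 2 = 7 d electrons.
In an octahedral site d⁷ (HS) is t2g^5 e_g^2, giving CFSE(oct) = -0.8Δₒ = -78 kJ/mol.
Tetrahedral: e^4 t2^3, CFSE = 4(−0.6) + 3(+0.4) = -1.2Δₜ = -1.2 × (4/9) × 97 = -52 kJ/mol.
Subtracting, OSPE = -78 − (-52) = -26 kJ/mol.

-26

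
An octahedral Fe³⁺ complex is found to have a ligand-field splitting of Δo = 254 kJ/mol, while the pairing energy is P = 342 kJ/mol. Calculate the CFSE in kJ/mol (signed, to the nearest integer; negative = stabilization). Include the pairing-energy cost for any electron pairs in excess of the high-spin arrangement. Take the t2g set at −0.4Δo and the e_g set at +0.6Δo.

0

Fe³⁺: group 8, so d-count = 8 − 3 = 5.
Δo < P, so pairing is avoided: the ground state is high-spin.
That gives t2g^3 e_g^2.
Orbital CFSE = 0.0Δo = 0.0 × 254 = 0 kJ/mol.
High-spin has no excess pairs, so no pairing correction applies.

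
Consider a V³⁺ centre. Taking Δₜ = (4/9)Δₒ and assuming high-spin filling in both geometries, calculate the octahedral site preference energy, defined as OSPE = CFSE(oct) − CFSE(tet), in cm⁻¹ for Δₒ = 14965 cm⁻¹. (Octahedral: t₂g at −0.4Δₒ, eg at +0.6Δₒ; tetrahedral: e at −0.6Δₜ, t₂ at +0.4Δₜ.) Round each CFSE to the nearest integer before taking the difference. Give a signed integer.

-3991

V³⁺: group 5, so d-count = 5 − 3 = 2.
Octahedral (high-spin): t2g^2 e_g^0, CFSE = 2(−0.4) + 0(+0.6) = -0.8Δₒ = -0.8 × 14965 = -11972 cm⁻¹.
In a tetrahedral site the filling is e^2 t2^0: CFSE(tet) = -1.2Δₜ = -1.2 × (4/9)(14965) = -7981 cm⁻¹.
OSPE = CFSE(oct) − CFSE(tet) = -11972 − (-7981) = -3991 cm⁻¹.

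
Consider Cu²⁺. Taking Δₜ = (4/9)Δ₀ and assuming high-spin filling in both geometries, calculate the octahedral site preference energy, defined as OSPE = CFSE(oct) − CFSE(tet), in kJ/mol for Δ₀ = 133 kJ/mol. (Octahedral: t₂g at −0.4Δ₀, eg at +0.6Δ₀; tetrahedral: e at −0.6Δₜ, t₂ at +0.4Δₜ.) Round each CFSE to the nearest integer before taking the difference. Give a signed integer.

Group 11 minus oxidation state +2 gives a d⁹ configuration for Cu²⁺.
Octahedral (high-spin): t2g^6 e_g^3, CFSE = 6(−0.4) + 3(+0.6) = -0.6Δ₀ = -0.6 × 133 = -80 kJ/mol.
Tetrahedral e^4 t2^5 gives -0.4Δₜ = -0.4 × (4/9) × 133 = -24 kJ/mol.
OSPE = CFSE(oct) − CFSE(tet) = -80 − (-24) = -56 kJ/mol.

-56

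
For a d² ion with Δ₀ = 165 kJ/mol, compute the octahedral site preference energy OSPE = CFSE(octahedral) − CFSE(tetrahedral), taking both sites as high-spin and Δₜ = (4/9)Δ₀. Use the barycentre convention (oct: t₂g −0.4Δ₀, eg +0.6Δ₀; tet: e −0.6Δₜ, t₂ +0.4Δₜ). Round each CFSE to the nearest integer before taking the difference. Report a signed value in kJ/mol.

In an octahedral site d² (HS) is t₂g² eg⁰, giving CFSE(oct) = -0.8Δ₀ = -132 kJ/mol.
Tetrahedral e² t₂⁰ gives -1.2Δₜ = -1.2 × (4/9) × 165 = -88 kJ/mol.
Subtracting, OSPE = -132 − (-88) = -44 kJ/mol.

-44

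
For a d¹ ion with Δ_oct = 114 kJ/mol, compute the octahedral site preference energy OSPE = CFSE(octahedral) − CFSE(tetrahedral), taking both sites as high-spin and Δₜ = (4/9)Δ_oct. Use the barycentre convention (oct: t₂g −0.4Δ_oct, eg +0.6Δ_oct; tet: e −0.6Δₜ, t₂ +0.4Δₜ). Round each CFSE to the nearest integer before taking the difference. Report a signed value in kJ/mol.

In an octahedral site d¹ (HS) is t2g^1 e_g^0, giving CFSE(oct) = -0.4Δ_oct = -46 kJ/mol.
Tetrahedral e^1 t2^0 gives -0.6Δₜ = -0.6 × (4/9) × 114 = -30 kJ/mol.
OSPE = -46 − (-30) = -16 kJ/mol.

-16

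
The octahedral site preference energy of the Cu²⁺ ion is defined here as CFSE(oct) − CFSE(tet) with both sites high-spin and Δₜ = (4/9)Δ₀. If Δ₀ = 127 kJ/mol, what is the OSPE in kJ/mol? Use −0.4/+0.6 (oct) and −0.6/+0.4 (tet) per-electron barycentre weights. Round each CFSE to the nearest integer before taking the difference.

Cu sits in group 11; removing 2 electrons leaves Cu²⁺ with 11 − 2 = 9 d electrons.
In an octahedral site d⁹ (HS) is t₂g⁶ eg³, giving CFSE(oct) = -0.6Δ₀ = -76 kJ/mol.
In a tetrahedral site the filling is e⁴ t₂⁵: CFSE(tet) = -0.4Δₜ = -0.4 × (4/9)(127) = -23 kJ/mol.
OSPE = -76 − (-23) = -53 kJ/mol.

-53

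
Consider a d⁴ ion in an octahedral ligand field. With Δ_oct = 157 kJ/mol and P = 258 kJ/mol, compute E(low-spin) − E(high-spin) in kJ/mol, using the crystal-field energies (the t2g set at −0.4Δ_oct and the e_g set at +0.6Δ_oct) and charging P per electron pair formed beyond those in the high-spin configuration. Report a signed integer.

In the high-spin limit (t2g^3 e_g^1) the orbital term is -0.6Δ_oct = -94 kJ/mol, with no excess pairing.
For low-spin the configuration is t2g^4 e_g^0: orbital energy -1.6 × 157 = -251 kJ/mol, and 1 additional pair relative to high-spin adds 258 kJ/mol, giving 7 kJ/mol.
E(LS) − E(HS) = 7 − (-94) = 101 kJ/mol.

101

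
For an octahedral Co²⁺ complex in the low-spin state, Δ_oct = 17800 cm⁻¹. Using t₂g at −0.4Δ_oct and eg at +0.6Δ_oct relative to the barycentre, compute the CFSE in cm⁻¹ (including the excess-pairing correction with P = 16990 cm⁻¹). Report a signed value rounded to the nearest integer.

-15050

Group 9 minus oxidation state +2 gives a d⁷ configuration for Co²⁺.
The d⁷ electrons fill as t₂g⁶ eg¹.
Orbital CFSE = 6(-0.4) + 1(0.6) = -1.8Δ_oct = -1.8 × 17800 = -32040 cm⁻¹.
High-spin d⁷ would be t₂g⁵ eg² with 2 pairs; low-spin has 3, so 1 excess pair costs +1P = +16990 cm⁻¹.
Net CFSE = -32040 + 16990 = -15050 cm⁻¹.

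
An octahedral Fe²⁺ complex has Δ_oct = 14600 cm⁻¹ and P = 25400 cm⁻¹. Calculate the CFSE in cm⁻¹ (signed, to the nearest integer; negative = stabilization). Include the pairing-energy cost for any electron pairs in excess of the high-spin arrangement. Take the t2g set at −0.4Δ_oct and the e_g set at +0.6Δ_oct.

-5840

Group 8 minus oxidation state +2 gives a d⁶ configuration for Fe²⁺.
Here Δ_oct < P (14600 < 25400), so the high-spin state is favoured.
That gives t2g^4 e_g^2.
Orbital CFSE = -0.4Δ_oct = -0.4 × 14600 = -5840 cm⁻¹.
High-spin has no excess pairs, so no pairing correction applies.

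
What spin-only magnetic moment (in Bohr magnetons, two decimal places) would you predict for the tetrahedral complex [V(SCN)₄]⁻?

2.83 Bohr magnetons

Each SCN⁻ contributes -1; 4 × (-1) = -4. With overall charge -1, V is in the +3 oxidation state.
V is in group 5, so V³⁺ is d² (5 − 3 = 2).
With tetrahedral geometry the complex is necessarily high-spin.
Configuration: e² t₂⁰ → 2 unpaired electrons.
μ(spin-only) = √[2(2+2)] = √8 ≈ 2.83 Bohr magnetons.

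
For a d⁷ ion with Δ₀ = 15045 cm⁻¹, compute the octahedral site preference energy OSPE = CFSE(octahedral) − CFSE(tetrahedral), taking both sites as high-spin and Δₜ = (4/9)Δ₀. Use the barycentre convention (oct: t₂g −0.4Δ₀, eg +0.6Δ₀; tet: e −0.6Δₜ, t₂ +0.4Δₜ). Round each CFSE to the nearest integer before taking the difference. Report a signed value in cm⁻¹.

Octahedral (high-spin): t₂g⁵ eg², CFSE = 5(−0.4) + 2(+0.6) = -0.8Δ₀ = -0.8 × 15045 = -12036 cm⁻¹.
Tetrahedral: e⁴ t₂³, CFSE = 4(−0.6) + 3(+0.4) = -1.2Δₜ = -1.2 × (4/9) × 15045 = -8024 cm⁻¹.
OSPE = CFSE(oct) − CFSE(tet) = -12036 − (-8024) = -4012 cm⁻¹.

-4012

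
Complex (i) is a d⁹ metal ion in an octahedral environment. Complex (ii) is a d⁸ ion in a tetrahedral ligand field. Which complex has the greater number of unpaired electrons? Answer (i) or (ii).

(ii)

(i): For octahedral d⁹ the high- and low-spin configurations coincide; t2g^6 e_g^3 → 1 unpaired.
(ii): Tetrahedral fields are weak (Δₜ ≈ 4/9 Δₒ), so electrons fill high-spin; e⁴ t₂⁴ → 2 unpaired.
So (ii) has more unpaired electrons.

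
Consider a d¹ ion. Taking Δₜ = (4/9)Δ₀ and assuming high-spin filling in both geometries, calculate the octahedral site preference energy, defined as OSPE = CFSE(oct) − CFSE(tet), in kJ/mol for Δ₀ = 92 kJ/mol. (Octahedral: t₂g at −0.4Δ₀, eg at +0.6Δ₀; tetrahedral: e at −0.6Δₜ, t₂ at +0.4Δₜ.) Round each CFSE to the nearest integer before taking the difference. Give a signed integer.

Octahedral (high-spin): t₂g¹ eg⁰, CFSE = 1(−0.4) + 0(+0.6) = -0.4Δ₀ = -0.4 × 92 = -37 kJ/mol.
Tetrahedral: e¹ t₂⁰, CFSE = 1(−0.6) + 0(+0.4) = -0.6Δₜ = -0.6 × (4/9) × 92 = -25 kJ/mol.
OSPE = CFSE(oct) − CFSE(tet) = -37 − (-25) = -12 kJ/mol.

-12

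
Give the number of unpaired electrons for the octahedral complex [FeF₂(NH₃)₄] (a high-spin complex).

Ligand charges: 2×(-1) from F⁻ and 4×(+0) from NH₃ sum to -2; with overall charge +0, Fe is +2.
Group 8 minus oxidation state +2 gives a d⁶ configuration for Fe²⁺.
Configuration: t2g^4 e_g^2, giving 4 unpaired electrons.

4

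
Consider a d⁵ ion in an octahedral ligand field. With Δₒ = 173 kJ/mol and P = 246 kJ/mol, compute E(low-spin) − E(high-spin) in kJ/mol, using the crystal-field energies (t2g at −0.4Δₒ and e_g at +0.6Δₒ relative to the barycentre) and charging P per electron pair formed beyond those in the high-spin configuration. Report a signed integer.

146

High-spin: t2g^3 e_g^2, CFSE = 0.0Δₒ = 0 kJ/mol.
For low-spin the configuration is t2g^5 e_g^0: orbital energy -2.0 × 173 = -346 kJ/mol, and 2 additional pairs relative to high-spin add 492 kJ/mol, giving 146 kJ/mol.
The difference is 146 − (0) = 146 kJ/mol, so high-spin lies lower.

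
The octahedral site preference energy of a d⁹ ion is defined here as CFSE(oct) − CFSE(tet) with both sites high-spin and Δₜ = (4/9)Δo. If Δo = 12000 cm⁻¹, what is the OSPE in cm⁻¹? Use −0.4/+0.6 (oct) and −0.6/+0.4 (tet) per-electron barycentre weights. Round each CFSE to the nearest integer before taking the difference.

-5067

Octahedral high-spin t2g^6 e_g^3: CFSE = -0.6 × 12000 = -7200 cm⁻¹.
Tetrahedral: e^4 t2^5, CFSE = 4(−0.6) + 5(+0.4) = -0.4Δₜ = -0.4 × (4/9) × 12000 = -2133 cm⁻¹.
OSPE = CFSE(oct) − CFSE(tet) = -7200 − (-2133) = -5067 cm⁻¹.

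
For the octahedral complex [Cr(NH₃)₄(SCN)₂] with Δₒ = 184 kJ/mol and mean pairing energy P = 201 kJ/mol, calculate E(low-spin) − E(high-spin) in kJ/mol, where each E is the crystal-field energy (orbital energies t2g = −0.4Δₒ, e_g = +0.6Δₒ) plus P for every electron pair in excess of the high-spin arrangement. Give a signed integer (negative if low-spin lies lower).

Ligand charges: 4×(+0) from NH₃ and 2×(-1) from SCN⁻ sum to -2; with overall charge +0, Cr is +2.
Cr is in group 6, so Cr²⁺ is d⁴ (6 − 2 = 4).
High-spin d⁴ fills as t2g^3 e_g^1 with CFSE 3(−0.4) + 1(+0.6) = -0.6Δₒ = -110 kJ/mol.
For low-spin the configuration is t2g^4 e_g^0: orbital energy -1.6 × 184 = -294 kJ/mol, and 1 additional pair relative to high-spin adds 201 kJ/mol, giving -93 kJ/mol.
Thus E(LS) − E(HS) = 17 kJ/mol.

17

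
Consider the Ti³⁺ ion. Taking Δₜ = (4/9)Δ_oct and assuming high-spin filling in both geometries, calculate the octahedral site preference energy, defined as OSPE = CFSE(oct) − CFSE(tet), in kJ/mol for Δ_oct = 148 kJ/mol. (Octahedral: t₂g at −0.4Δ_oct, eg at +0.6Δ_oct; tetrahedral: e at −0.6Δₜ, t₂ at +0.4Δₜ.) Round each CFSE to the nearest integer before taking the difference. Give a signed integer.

Ti is in group 4, so Ti³⁺ is d¹ (4 − 3 = 1).
Octahedral high-spin t₂g¹ eg⁰: CFSE = -0.4 × 148 = -59 kJ/mol.
In a tetrahedral site the filling is e¹ t₂⁰: CFSE(tet) = -0.6Δₜ = -0.6 × (4/9)(148) = -39 kJ/mol.
OSPE = -59 − (-39) = -20 kJ/mol.

-20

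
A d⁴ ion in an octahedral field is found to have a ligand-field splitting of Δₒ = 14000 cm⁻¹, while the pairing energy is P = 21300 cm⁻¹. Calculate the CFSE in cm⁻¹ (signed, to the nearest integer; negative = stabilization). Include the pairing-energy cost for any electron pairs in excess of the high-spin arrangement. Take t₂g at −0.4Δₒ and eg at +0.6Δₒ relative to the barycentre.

-8400

Since Δₒ = 14000 cm⁻¹ < P = 21300 cm⁻¹, the complex adopts the high-spin configuration.
Filling d⁴ accordingly: t₂g³ eg¹.
Orbital CFSE = -0.6Δₒ = -0.6 × 14000 = -8400 cm⁻¹.
High-spin has no excess pairs, so no pairing correction applies.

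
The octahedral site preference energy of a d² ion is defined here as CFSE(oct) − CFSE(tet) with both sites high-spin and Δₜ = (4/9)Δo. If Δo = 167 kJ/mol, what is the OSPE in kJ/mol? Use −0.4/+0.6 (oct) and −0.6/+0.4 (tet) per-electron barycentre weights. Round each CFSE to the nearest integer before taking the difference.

Octahedral high-spin t₂g² eg⁰: CFSE = -0.8 × 167 = -134 kJ/mol.
Tetrahedral e² t₂⁰ gives -1.2Δₜ = -1.2 × (4/9) × 167 = -89 kJ/mol.
OSPE = -134 − (-89) = -45 kJ/mol.

-45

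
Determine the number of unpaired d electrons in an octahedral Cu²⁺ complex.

1

Group 11 minus oxidation state +2 gives a d⁹ configuration for Cu²⁺.
For octahedral d⁹ the high- and low-spin configurations coincide.
Configuration: t₂g⁶ eg³, giving 1 unpaired electron.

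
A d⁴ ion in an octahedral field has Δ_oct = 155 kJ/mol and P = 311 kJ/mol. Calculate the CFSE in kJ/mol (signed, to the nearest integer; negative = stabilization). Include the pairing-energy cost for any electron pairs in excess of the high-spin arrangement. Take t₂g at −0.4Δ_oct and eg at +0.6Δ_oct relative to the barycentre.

-93

Since Δ_oct = 155 kJ/mol < P = 311 kJ/mol, the complex adopts the high-spin configuration.
Filling d⁴ accordingly: t₂g³ eg¹.
Orbital CFSE = -0.6Δ_oct = -0.6 × 155 = -93 kJ/mol.
High-spin has no excess pairs, so no pairing correction applies.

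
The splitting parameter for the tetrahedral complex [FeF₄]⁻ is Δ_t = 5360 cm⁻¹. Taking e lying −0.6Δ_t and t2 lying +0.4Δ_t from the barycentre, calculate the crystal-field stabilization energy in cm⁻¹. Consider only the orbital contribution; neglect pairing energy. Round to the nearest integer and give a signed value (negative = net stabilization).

0

Each F⁻ contributes -1; 4 × (-1) = -4. With overall charge -1, Fe is in the +3 oxidation state.
Fe is in group 8, so Fe³⁺ is d⁵ (8 − 3 = 5).
With tetrahedral geometry the complex is necessarily high-spin.
Electron filling gives e^2 t2^3.
CFSE(orbital) = 2×(-0.6Δ_t) + 3×(0.4Δ_t) = 0.0Δ_t; with Δ_t = 5360 cm⁻¹ that is 0 cm⁻¹.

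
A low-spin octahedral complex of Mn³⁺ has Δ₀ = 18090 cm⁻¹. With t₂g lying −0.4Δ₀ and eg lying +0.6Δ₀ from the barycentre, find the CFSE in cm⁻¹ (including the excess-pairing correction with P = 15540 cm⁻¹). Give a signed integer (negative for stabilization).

Group 7 minus oxidation state +3 gives a d⁴ configuration for Mn³⁺.
Electron filling gives t₂g⁴ eg⁰.
CFSE(orbital) = 4×(-0.4Δ₀) + 0×(0.6Δ₀) = -1.6Δ₀; with Δ₀ = 18090 cm⁻¹ that is -28944 cm⁻¹.
Relative to high-spin t₂g³ eg¹ (0 paired), the low-spin configuration has 1 additional pair, contributing +1 × 15540 = +15540 cm⁻¹.
Overall CFSE = -28944 + 15540 = -13404 cm⁻¹.

-13404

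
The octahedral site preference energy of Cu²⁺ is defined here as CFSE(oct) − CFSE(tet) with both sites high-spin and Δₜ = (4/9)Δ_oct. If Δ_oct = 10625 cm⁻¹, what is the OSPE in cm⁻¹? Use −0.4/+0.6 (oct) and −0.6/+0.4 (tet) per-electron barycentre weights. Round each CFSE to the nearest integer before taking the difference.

-4486

Cu²⁺: group 11, so d-count = 11 − 2 = 9.
Octahedral high-spin t₂g⁶ eg³: CFSE = -0.6 × 10625 = -6375 cm⁻¹.
Tetrahedral e⁴ t₂⁵ gives -0.4Δₜ = -0.4 × (4/9) × 10625 = -1889 cm⁻¹.
Subtracting, OSPE = -6375 − (-1889) = -4486 cm⁻¹.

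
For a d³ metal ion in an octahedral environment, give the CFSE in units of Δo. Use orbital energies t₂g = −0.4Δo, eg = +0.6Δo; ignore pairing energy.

Configuration: t₂g³ eg⁰.
CFSE = 3(-0.4Δo) + 0(0.6Δo) = -1.2Δo + 0.0Δo = -1.2Δo.

-1.2 Δo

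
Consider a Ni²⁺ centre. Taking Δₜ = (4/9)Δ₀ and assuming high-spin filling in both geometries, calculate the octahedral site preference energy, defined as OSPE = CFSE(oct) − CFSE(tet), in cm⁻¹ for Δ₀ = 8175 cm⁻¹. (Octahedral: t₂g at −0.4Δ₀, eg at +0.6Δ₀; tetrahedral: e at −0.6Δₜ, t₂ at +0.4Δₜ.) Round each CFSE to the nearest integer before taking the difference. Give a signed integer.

-6903

Ni sits in group 10; removing 2 electrons leaves Ni²⁺ with 10 − 2 = 8 d electrons.
Octahedral high-spin t2g^6 e_g^2: CFSE = -1.2 × 8175 = -9810 cm⁻¹.
Tetrahedral: e^4 t2^4, CFSE = 4(−0.6) + 4(+0.4) = -0.8Δₜ = -0.8 × (4/9) × 8175 = -2907 cm⁻¹.
Subtracting, OSPE = -9810 − (-2907) = -6903 cm⁻¹.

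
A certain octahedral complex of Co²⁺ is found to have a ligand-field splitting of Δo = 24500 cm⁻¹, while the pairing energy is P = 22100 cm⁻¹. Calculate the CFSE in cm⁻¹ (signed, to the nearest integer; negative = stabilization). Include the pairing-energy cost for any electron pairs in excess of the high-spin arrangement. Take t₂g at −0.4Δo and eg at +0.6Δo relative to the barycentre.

Co²⁺: group 9, so d-count = 9 − 2 = 7.
Here Δo > P (24500 > 22100), so the low-spin state is favoured.
That gives t₂g⁶ eg¹.
Orbital CFSE = -1.8Δo = -1.8 × 24500 = -44100 cm⁻¹.
Excess pairs vs high-spin: 3 − 2 = 1; pairing cost = +22100 cm⁻¹.
Net CFSE = -44100 + 22100 = -22000 cm⁻¹.

-22000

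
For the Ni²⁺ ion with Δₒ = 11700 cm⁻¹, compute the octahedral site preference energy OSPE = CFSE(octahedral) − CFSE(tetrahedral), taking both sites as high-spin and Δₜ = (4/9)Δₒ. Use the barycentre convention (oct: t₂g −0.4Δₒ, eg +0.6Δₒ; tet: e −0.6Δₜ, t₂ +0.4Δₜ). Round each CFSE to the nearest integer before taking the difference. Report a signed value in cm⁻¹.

Ni is in group 10, so Ni²⁺ is d⁸ (10 − 2 = 8).
In an octahedral site d⁸ (HS) is t₂g⁶ eg², giving CFSE(oct) = -1.2Δₒ = -14040 cm⁻¹.
Tetrahedral e⁴ t₂⁴ gives -0.8Δₜ = -0.8 × (4/9) × 11700 = -4160 cm⁻¹.
OSPE = -14040 − (-4160) = -9880 cm⁻¹.

-9880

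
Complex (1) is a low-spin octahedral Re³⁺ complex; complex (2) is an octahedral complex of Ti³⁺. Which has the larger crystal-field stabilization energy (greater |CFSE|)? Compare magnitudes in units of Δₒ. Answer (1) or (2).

(1)

(1): Re³⁺: group 7, so d-count = 7 − 3 = 4; t2g^4 e_g^0, CFSE = -1.6Δₒ.
(2): Group 4 minus oxidation state +3 gives a d¹ configuration for Ti³⁺; For octahedral d¹ the high- and low-spin configurations coincide; t₂g¹ eg⁰, CFSE = -0.4Δₒ.
So (1) has the larger |CFSE|.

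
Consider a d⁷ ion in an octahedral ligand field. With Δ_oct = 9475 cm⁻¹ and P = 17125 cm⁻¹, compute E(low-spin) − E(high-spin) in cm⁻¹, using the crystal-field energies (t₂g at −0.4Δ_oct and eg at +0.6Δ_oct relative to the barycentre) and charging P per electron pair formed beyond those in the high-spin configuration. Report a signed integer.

High-spin d⁷ fills as t₂g⁵ eg² with CFSE 5(−0.4) + 2(+0.6) = -0.8Δ_oct = -7580 cm⁻¹.
Low-spin: t₂g⁶ eg¹, orbital CFSE = -1.8Δ_oct = -17055 cm⁻¹; plus 1 excess pair × P = +17125 cm⁻¹; total 70 cm⁻¹.
E(LS) − E(HS) = 70 − (-7580) = 7650 cm⁻¹.

7650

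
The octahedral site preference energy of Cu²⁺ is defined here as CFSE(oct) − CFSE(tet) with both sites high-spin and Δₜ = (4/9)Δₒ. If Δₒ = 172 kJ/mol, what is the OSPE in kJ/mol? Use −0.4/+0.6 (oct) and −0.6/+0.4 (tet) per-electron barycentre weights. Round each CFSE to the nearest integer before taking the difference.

Cu²⁺: group 11, so d-count = 11 − 2 = 9.
Octahedral high-spin t2g^6 e_g^3: CFSE = -0.6 × 172 = -103 kJ/mol.
Tetrahedral e^4 t2^5 gives -0.4Δₜ = -0.4 × (4/9) × 172 = -31 kJ/mol.
Subtracting, OSPE = -103 − (-31) = -72 kJ/mol.

-72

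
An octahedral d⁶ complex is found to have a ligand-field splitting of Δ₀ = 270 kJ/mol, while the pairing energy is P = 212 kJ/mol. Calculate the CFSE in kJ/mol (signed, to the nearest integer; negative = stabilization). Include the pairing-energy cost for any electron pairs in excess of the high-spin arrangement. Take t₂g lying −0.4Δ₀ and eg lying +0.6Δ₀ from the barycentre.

-224

Δ₀ > P, so pairing is preferred: the ground state is low-spin.
Configuration: t₂g⁶ eg⁰.
Orbital CFSE = -2.4Δ₀ = -2.4 × 270 = -648 kJ/mol.
Excess pairs vs high-spin: 3 − 1 = 2; pairing cost = +424 kJ/mol.
Net CFSE = -648 + 424 = -224 kJ/mol.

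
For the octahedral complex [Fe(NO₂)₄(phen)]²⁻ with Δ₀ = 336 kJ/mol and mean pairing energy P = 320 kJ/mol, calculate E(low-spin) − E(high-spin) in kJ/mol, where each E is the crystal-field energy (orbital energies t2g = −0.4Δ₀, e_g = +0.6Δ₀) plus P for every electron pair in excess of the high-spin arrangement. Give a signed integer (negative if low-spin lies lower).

-32

Ligand charges: 4×(-1) from NO₂⁻ and 1×(+0) from phen sum to -4; with overall charge -2, Fe is +2.
Fe²⁺: group 8, so d-count = 8 − 2 = 6.
High-spin d⁶ fills as t2g^4 e_g^2 with CFSE 4(−0.4) + 2(+0.6) = -0.4Δ₀ = -134 kJ/mol.
Low-spin t2g^6 e_g^0 gives -2.4Δ₀ = -806 kJ/mol, but forming 2 extra pairs costs 2P = 640 kJ/mol, so E(LS) = -806 + 640 = -166 kJ/mol.
The difference is -166 − (-134) = -32 kJ/mol, so low-spin lies lower.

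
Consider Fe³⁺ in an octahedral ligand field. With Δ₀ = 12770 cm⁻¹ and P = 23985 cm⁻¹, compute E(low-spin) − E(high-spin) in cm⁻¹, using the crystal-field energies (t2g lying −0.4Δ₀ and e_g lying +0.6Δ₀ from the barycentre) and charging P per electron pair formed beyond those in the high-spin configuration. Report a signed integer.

22430

Group 8 minus oxidation state +3 gives a d⁵ configuration for Fe³⁺.
In the high-spin limit (t2g^3 e_g^2) the orbital term is 0.0Δ₀ = 0 cm⁻¹, with no excess pairing.
For low-spin the configuration is t2g^5 e_g^0: orbital energy -2.0 × 12770 = -25540 cm⁻¹, and 2 additional pairs relative to high-spin add 47970 cm⁻¹, giving 22430 cm⁻¹.
The difference is 22430 − (0) = 22430 cm⁻¹, so high-spin lies lower.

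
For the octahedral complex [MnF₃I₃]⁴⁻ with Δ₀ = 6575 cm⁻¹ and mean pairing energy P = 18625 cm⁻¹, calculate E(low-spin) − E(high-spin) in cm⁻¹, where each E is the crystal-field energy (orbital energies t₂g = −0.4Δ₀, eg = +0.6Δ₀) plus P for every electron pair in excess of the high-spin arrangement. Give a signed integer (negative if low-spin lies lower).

Ligand charges: 3×(-1) from F⁻ and 3×(-1) from I⁻ sum to -6; with overall charge -4, Mn is +2.
Group 7 minus oxidation state +2 gives a d⁵ configuration for Mn²⁺.
High-spin d⁵ fills as t₂g³ eg² with CFSE 3(−0.4) + 2(+0.6) = 0.0Δ₀ = 0 cm⁻¹.
For low-spin the configuration is t₂g⁵ eg⁰: orbital energy -2.0 × 6575 = -13150 cm⁻¹, and 2 additional pairs relative to high-spin add 37250 cm⁻¹, giving 24100 cm⁻¹.
Thus E(LS) − E(HS) = 24100 cm⁻¹.

24100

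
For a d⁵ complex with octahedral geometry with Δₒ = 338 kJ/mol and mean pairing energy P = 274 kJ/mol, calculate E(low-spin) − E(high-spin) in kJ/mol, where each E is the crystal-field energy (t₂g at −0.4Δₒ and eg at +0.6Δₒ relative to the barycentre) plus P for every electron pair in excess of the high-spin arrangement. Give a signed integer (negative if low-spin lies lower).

-128

In the high-spin limit (t₂g³ eg²) the orbital term is 0.0Δₒ = 0 kJ/mol, with no excess pairing.
For low-spin the configuration is t₂g⁵ eg⁰: orbital energy -2.0 × 338 = -676 kJ/mol, and 2 additional pairs relative to high-spin add 548 kJ/mol, giving -128 kJ/mol.
Thus E(LS) − E(HS) = -128 kJ/mol.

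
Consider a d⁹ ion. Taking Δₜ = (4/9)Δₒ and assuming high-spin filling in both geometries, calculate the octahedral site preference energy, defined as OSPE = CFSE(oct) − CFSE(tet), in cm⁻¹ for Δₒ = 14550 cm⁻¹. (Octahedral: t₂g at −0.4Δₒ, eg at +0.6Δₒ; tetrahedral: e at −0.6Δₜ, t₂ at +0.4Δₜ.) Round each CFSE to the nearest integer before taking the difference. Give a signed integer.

-6143

Octahedral high-spin t2g^6 e_g^3: CFSE = -0.6 × 14550 = -8730 cm⁻¹.
In a tetrahedral site the filling is e^4 t2^5: CFSE(tet) = -0.4Δₜ = -0.4 × (4/9)(14550) = -2587 cm⁻¹.
OSPE = CFSE(oct) − CFSE(tet) = -8730 − (-2587) = -6143 cm⁻¹.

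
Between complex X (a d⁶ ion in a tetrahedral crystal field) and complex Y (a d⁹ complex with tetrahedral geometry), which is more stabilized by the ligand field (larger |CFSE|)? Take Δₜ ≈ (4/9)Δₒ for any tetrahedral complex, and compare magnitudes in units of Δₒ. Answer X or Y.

X: Tetrahedral splitting is small, so the complex is high-spin; e³ t₂³, CFSE = -0.6Δₜ ≈ -0.27Δₒ.
Y: Tetrahedral fields are weak (Δₜ ≈ 4/9 Δₒ), so electrons fill high-spin; e^4 t2^5, CFSE = -0.4Δₜ ≈ -0.18Δₒ.
So X has the larger |CFSE|.

X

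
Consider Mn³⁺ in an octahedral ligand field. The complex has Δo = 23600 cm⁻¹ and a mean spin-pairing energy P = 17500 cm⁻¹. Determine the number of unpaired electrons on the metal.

Mn sits in group 7; removing 3 electrons leaves Mn³⁺ with 7 − 3 = 4 d electrons.
Here Δo > P (23600 > 17500), so the low-spin state is favoured.
Configuration: t2g^4 e_g^0.
Unpaired electrons: 2.

2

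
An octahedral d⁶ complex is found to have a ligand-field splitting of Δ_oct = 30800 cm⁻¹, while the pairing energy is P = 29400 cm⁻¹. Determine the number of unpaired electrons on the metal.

Since Δ_oct = 30800 cm⁻¹ > P = 29400 cm⁻¹, the complex adopts the low-spin configuration.
That gives t₂g⁶ eg⁰.
Unpaired electrons: 0.

0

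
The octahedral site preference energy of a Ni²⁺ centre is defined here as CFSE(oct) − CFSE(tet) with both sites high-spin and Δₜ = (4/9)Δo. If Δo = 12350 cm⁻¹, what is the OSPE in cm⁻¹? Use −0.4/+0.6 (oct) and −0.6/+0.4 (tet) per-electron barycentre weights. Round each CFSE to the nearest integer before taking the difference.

-10429

Ni is in group 10, so Ni²⁺ is d⁸ (10 − 2 = 8).
Octahedral (high-spin): t₂g⁶ eg², CFSE = 6(−0.4) + 2(+0.6) = -1.2Δo = -1.2 × 12350 = -14820 cm⁻¹.
In a tetrahedral site the filling is e⁴ t₂⁴: CFSE(tet) = -0.8Δₜ = -0.8 × (4/9)(12350) = -4391 cm⁻¹.
OSPE = -14820 − (-4391) = -10429 cm⁻¹.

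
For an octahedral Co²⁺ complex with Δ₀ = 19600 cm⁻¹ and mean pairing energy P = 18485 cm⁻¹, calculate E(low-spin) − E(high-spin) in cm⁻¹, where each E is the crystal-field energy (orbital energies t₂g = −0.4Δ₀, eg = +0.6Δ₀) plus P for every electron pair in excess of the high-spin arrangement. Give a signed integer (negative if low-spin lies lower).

-1115

Co²⁺: group 9, so d-count = 9 − 2 = 7.
In the high-spin limit (t₂g⁵ eg²) the orbital term is -0.8Δ₀ = -15680 cm⁻¹, with no excess pairing.
For low-spin the configuration is t₂g⁶ eg¹: orbital energy -1.8 × 19600 = -35280 cm⁻¹, and 1 additional pair relative to high-spin adds 18485 cm⁻¹, giving -16795 cm⁻¹.
E(LS) − E(HS) = -16795 − (-15680) = -1115 cm⁻¹.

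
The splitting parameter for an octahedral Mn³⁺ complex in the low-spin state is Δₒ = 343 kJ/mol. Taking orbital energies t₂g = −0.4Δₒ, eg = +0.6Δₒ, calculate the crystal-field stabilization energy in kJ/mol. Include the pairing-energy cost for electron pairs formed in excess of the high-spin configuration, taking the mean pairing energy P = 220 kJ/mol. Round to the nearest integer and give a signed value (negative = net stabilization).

Group 7 minus oxidation state +3 gives a d⁴ configuration for Mn³⁺.
Configuration: t₂g⁴ eg⁰.
The orbital stabilization is -1.6Δₒ = -1.6 × 343 = -549 kJ/mol.
High-spin d⁴ would be t₂g³ eg¹ with 0 pairs; low-spin has 1, so 1 excess pair costs +1P = +220 kJ/mol.
Overall CFSE = -549 + 220 = -329 kJ/mol.

-329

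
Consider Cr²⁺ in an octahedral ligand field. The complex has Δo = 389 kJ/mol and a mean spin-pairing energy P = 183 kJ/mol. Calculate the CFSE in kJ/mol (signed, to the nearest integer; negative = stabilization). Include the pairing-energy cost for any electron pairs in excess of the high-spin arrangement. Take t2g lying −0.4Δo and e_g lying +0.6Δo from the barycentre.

-439

Cr sits in group 6; removing 2 electrons leaves Cr²⁺ with 6 − 2 = 4 d electrons.
Here Δo > P (389 > 183), so the low-spin state is favoured.
Configuration: t2g^4 e_g^0.
Orbital CFSE = -1.6Δo = -1.6 × 389 = -622 kJ/mol.
Excess pairs vs high-spin: 1 − 0 = 1; pairing cost = +183 kJ/mol.
Net CFSE = -622 + 183 = -439 kJ/mol.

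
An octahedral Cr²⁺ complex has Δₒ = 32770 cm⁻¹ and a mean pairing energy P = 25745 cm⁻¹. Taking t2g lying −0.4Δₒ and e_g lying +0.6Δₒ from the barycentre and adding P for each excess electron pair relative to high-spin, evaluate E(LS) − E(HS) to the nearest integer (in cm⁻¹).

-7025

Cr is in group 6, so Cr²⁺ is d⁴ (6 − 2 = 4).
High-spin d⁴ fills as t2g^3 e_g^1 with CFSE 3(−0.4) + 1(+0.6) = -0.6Δₒ = -19662 cm⁻¹.
Low-spin t2g^4 e_g^0 gives -1.6Δₒ = -52432 cm⁻¹, but forming 1 extra pair costs 1P = 25745 cm⁻¹, so E(LS) = -52432 + 25745 = -26687 cm⁻¹.
E(LS) − E(HS) = -26687 − (-19662) = -7025 cm⁻¹.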